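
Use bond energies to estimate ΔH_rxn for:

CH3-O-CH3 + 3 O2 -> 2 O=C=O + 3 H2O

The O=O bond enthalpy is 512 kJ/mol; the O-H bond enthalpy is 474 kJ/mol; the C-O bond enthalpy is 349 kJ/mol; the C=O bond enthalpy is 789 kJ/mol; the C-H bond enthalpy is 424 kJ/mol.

ΔH ≈ −1222 kJ

Bonds broken (reactants):
  C-H: 6 × 424 = 2544
  C-O: 2 × 349 = 698
  O=O: 3 × 512 = 1536
  Σ(broken) = 4778 kJ
Bonds formed (products):
  C=O: 4 × 789 = 3156
  O-H: 6 × 474 = 2844
  Σ(formed) = 6000 kJ
ΔH = Σ(broken) − Σ(formed) = 4778 − 6000 = −1222 kJ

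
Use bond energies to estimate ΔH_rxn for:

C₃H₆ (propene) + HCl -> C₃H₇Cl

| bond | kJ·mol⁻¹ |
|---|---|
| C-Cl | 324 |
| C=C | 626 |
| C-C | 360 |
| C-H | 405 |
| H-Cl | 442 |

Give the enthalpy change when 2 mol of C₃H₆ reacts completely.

ΔH = −42 kJ

Bonds broken (reactants):
  C-C: 1 × 360 = 360
  C-H: 6 × 405 = 2430
  C=C: 1 × 626 = 626
  H-Cl: 1 × 442 = 442
  Σ(broken) = 3858 kJ
Bonds formed (products):
  C-C: 2 × 360 = 720
  C-Cl: 1 × 324 = 324
  C-H: 7 × 405 = 2835
  Σ(formed) = 3879 kJ
ΔH = Σ(broken) − Σ(formed) = 3858 − 3879 = −21 kJ
For 2× the reaction as written: 2 × (−21) = −42 kJ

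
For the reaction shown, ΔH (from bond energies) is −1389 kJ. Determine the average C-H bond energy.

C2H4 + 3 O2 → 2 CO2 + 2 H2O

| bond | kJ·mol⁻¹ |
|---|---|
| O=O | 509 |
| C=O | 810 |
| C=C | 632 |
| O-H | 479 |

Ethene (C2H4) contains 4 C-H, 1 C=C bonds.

Let D be the C-H bond energy.
Σ(broken) = 4×D + 1×632 + 3×509 = 2159 + 4D
Σ(formed) = 4×810 + 4×479 = 5156
ΔH = Σ(broken) − Σ(formed) = (2159 + 4D) − (5156) = −2997 + 4D
Setting this equal to −1389 kJ gives 4D = 1608, so D = 402 kJ/mol.

D(C-H) ≈ 402 kJ/mol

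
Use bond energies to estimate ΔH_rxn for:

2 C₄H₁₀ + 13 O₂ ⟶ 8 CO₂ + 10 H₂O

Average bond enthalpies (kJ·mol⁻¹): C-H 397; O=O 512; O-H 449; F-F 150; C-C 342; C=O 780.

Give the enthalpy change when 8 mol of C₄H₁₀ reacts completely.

Bonds broken (reactants):
  C-C: 6 × 342 = 2052
  C-H: 20 × 397 = 7940
  O=O: 13 × 512 = 6656
  Σ(broken) = 16648 kJ
Bonds formed (products):
  C=O: 16 × 780 = 12480
  O-H: 20 × 449 = 8980
  Σ(formed) = 21460 kJ
ΔH = Σ(broken) − Σ(formed) = 16648 − 21460 = −4812 kJ
For 4× the reaction as written: 4 × (−4812) = −19248 kJ

ΔH = −19248 kJ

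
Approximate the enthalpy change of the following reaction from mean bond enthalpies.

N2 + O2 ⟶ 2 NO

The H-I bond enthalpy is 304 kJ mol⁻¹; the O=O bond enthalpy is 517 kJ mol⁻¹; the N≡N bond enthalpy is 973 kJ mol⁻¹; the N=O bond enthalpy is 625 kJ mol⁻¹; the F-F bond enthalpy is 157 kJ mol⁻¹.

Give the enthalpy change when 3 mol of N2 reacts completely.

ΔH = +720 kJ

Bonds broken (reactants):
  N≡N: 1 × 973 = 973
  O=O: 1 × 517 = 517
  Σ(broken) = 1490 kJ
Bonds formed (products):
  N=O: 2 × 625 = 1250
  Σ(formed) = 1250 kJ
ΔH = Σ(broken) − Σ(formed) = 1490 − 1250 = +240 kJ
For 3× the reaction as written: 3 × (+240) = +720 kJ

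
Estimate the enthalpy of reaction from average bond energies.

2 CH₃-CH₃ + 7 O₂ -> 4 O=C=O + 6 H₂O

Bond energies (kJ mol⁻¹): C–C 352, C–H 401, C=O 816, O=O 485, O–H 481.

Bonds broken (reactants):
  C–C: 2 × 352 = 704
  C–H: 12 × 401 = 4812
  O=O: 7 × 485 = 3395
  Σ(broken) = 8911 kJ
Bonds formed (products):
  C=O: 8 × 816 = 6528
  O–H: 12 × 481 = 5772
  Σ(formed) = 12300 kJ
ΔH = Σ(broken) − Σ(formed) = 8911 − 12300 = −3389 kJ

ΔH ≈ −3389 kJ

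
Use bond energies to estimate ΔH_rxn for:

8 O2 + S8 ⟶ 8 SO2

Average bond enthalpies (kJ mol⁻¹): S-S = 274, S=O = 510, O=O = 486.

Bonds broken (reactants):
  O=O: 8 × 486 = 3888
  S-S: 8 × 274 = 2192
  Σ(broken) = 6080 kJ
Bonds formed (products):
  S=O: 16 × 510 = 8160
  Σ(formed) = 8160 kJ
ΔH = Σ(broken) − Σ(formed) = 6080 − 8160 = −2080 kJ

ΔH ≈ −2080 kJ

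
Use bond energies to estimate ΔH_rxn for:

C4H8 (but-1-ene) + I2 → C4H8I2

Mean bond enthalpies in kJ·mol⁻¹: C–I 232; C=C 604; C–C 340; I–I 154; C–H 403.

Bonds broken (reactants):
  C–C: 2 × 340 = 680
  C–H: 8 × 403 = 3224
  C=C: 1 × 604 = 604
  I–I: 1 × 154 = 154
  Σ(broken) = 4662 kJ
Bonds formed (products):
  C–C: 3 × 340 = 1020
  C–H: 8 × 403 = 3224
  C–I: 2 × 232 = 464
  Σ(formed) = 4708 kJ
ΔH = Σ(broken) − Σ(formed) = 4662 − 4708 = −46 kJ

ΔH ≈ −46 kJ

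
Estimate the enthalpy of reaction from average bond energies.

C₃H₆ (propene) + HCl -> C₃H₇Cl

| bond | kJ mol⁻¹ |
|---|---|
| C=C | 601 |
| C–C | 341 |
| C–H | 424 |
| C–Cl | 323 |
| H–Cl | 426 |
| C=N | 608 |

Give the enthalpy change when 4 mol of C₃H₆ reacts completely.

ΔH = −244 kJ

Bonds broken (reactants):
  C–C: 1 × 341 = 341
  C–H: 6 × 424 = 2544
  C=C: 1 × 601 = 601
  H–Cl: 1 × 426 = 426
  Σ(broken) = 3912 kJ
Bonds formed (products):
  C–C: 2 × 341 = 682
  C–Cl: 1 × 323 = 323
  C–H: 7 × 424 = 2968
  Σ(formed) = 3973 kJ
ΔH = Σ(broken) − Σ(formed) = 3912 − 3973 = −61 kJ
For 4× the reaction as written: 4 × (−61) = −244 kJ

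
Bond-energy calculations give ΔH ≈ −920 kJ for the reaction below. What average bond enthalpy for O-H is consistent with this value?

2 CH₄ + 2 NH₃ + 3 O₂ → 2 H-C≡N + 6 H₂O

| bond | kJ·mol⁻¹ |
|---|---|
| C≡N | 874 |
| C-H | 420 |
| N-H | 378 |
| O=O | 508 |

Let D be the O-H bond energy.
Σ(broken) = 8×420 + 6×378 + 3×508 = 7152
Σ(formed) = 2×874 + 2×420 + 12×D = 2588 + 12D
ΔH = Σ(broken) − Σ(formed) = (7152) − (2588 + 12D) = +4564 − 12D
Setting this equal to −920 kJ gives 12D = 5484, so D = 457 kJ/mol.

D(O-H) ≈ 457 kJ/mol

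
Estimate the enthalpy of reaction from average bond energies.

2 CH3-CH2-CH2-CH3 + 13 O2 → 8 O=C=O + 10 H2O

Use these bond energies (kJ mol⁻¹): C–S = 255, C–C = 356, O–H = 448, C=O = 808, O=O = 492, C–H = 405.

Bonds broken (reactants):
  C–C: 6 × 356 = 2136
  C–H: 20 × 405 = 8100
  O=O: 13 × 492 = 6396
  Σ(broken) = 16632 kJ
Bonds formed (products):
  C=O: 16 × 808 = 12928
  O–H: 20 × 448 = 8960
  Σ(formed) = 21888 kJ
ΔH = Σ(broken) − Σ(formed) = 16632 − 21888 = −5256 kJ

ΔH ≈ −5256 kJ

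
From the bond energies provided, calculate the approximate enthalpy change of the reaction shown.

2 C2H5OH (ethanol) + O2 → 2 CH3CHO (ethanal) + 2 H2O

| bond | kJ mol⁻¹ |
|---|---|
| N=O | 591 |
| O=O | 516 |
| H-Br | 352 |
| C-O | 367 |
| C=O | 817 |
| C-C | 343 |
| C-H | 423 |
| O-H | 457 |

ΔH ≈ −452 kJ

Bonds broken (reactants):
  C-C: 2 × 343 = 686
  C-H: 10 × 423 = 4230
  C-O: 2 × 367 = 734
  O-H: 2 × 457 = 914
  O=O: 1 × 516 = 516
  Σ(broken) = 7080 kJ
Bonds formed (products):
  C-C: 2 × 343 = 686
  C-H: 8 × 423 = 3384
  C=O: 2 × 817 = 1634
  O-H: 4 × 457 = 1828
  Σ(formed) = 7532 kJ
ΔH = Σ(broken) − Σ(formed) = 7080 − 7532 = −452 kJ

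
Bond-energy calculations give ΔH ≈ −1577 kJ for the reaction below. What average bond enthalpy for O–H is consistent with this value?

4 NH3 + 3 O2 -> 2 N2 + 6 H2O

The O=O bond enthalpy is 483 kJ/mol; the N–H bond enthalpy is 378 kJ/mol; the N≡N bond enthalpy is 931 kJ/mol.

D(O–H) ≈ 475 kJ/mol

Let D be the O–H bond energy.
Σ(broken) = 12×378 + 3×483 = 5985
Σ(formed) = 2×931 + 12×D = 1862 + 12D
ΔH = Σ(broken) − Σ(formed) = (5985) − (1862 + 12D) = +4123 − 12D
Setting this equal to −1577 kJ gives 12D = 5700, so D = 475 kJ/mol.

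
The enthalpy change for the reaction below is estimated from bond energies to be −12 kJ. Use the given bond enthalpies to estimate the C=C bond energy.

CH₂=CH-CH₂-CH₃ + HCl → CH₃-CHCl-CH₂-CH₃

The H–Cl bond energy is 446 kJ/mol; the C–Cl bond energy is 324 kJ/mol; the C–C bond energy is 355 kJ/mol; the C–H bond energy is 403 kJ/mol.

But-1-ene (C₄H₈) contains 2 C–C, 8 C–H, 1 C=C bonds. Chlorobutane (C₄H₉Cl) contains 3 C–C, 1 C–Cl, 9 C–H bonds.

Let D be the C=C bond energy.
Σ(broken) = 2×355 + 8×403 + 1×D + 1×446 = 4380 + D
Σ(formed) = 3×355 + 1×324 + 9×403 = 5016
ΔH = Σ(broken) − Σ(formed) = (4380 + D) − (5016) = −636 + D
Setting this equal to −12 kJ gives D = 624 kJ/mol.

D(C=C) ≈ 624 kJ/mol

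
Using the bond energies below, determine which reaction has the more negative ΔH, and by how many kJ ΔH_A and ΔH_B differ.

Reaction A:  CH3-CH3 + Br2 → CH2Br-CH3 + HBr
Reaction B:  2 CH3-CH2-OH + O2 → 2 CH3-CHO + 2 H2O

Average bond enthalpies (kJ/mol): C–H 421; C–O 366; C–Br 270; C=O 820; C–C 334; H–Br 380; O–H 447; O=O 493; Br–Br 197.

Reaction A:
  Bonds broken (reactants):
    Br–Br: 1 × 197 = 197
    C–C: 1 × 334 = 334
    C–H: 6 × 421 = 2526
    Σ(broken) = 3057 kJ
  Bonds formed (products):
    C–Br: 1 × 270 = 270
    C–C: 1 × 334 = 334
    C–H: 5 × 421 = 2105
    H–Br: 1 × 380 = 380
    Σ(formed) = 3089 kJ
  ΔH_A = 3057 − 3089 = −32 kJ
Reaction B:
  Bonds broken (reactants):
    C–C: 2 × 334 = 668
    C–H: 10 × 421 = 4210
    C–O: 2 × 366 = 732
    O–H: 2 × 447 = 894
    O=O: 1 × 493 = 493
    Σ(broken) = 6997 kJ
  Bonds formed (products):
    C–C: 2 × 334 = 668
    C–H: 8 × 421 = 3368
    C=O: 2 × 820 = 1640
    O–H: 4 × 447 = 1788
    Σ(formed) = 7464 kJ
  ΔH_B = 6997 − 7464 = −467 kJ
ΔH_A − ΔH_B = +435 kJ, so reaction B has the more negative ΔH; |ΔH_A − ΔH_B| = 435 kJ.

Reaction B, by 435 kJ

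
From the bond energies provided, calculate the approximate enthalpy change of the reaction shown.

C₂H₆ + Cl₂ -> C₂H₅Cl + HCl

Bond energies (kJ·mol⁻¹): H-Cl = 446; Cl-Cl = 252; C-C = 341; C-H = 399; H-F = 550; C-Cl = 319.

Bonds broken (reactants):
  C-C: 1 × 341 = 341
  C-H: 6 × 399 = 2394
  Cl-Cl: 1 × 252 = 252
  Σ(broken) = 2987 kJ
Bonds formed (products):
  C-C: 1 × 341 = 341
  C-Cl: 1 × 319 = 319
  C-H: 5 × 399 = 1995
  H-Cl: 1 × 446 = 446
  Σ(formed) = 3101 kJ
ΔH = Σ(broken) − Σ(formed) = 2987 − 3101 = −114 kJ

ΔH ≈ −114 kJ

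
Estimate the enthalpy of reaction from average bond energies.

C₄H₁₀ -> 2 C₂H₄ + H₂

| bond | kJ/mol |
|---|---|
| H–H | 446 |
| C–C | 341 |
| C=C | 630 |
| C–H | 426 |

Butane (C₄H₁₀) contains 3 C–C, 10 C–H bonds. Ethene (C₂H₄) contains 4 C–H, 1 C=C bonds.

ΔH ≈ +169 kJ

Bonds broken (reactants):
  C–C: 3 × 341 = 1023
  C–H: 10 × 426 = 4260
  Σ(broken) = 5283 kJ
Bonds formed (products):
  C–H: 8 × 426 = 3408
  C=C: 2 × 630 = 1260
  H–H: 1 × 446 = 446
  Σ(formed) = 5114 kJ
ΔH = Σ(broken) − Σ(formed) = 5283 − 5114 = +169 kJ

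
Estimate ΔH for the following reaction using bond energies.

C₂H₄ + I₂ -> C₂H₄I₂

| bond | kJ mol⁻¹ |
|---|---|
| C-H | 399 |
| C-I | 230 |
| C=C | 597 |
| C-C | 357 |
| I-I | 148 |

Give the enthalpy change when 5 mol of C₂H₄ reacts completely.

Bonds broken (reactants):
  C-H: 4 × 399 = 1596
  C=C: 1 × 597 = 597
  I-I: 1 × 148 = 148
  Σ(broken) = 2341 kJ
Bonds formed (products):
  C-C: 1 × 357 = 357
  C-H: 4 × 399 = 1596
  C-I: 2 × 230 = 460
  Σ(formed) = 2413 kJ
ΔH = Σ(broken) − Σ(formed) = 2341 − 2413 = −72 kJ
For 5× the reaction as written: 5 × (−72) = −360 kJ

ΔH = −360 kJ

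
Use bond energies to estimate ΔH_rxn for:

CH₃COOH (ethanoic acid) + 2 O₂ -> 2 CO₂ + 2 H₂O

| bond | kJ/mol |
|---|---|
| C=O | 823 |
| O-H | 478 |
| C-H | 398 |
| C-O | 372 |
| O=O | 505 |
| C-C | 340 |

ΔH ≈ −987 kJ

Bonds broken (reactants):
  C-C: 1 × 340 = 340
  C-H: 3 × 398 = 1194
  C-O: 1 × 372 = 372
  C=O: 1 × 823 = 823
  O-H: 1 × 478 = 478
  O=O: 2 × 505 = 1010
  Σ(broken) = 4217 kJ
Bonds formed (products):
  C=O: 4 × 823 = 3292
  O-H: 4 × 478 = 1912
  Σ(formed) = 5204 kJ
ΔH = Σ(broken) − Σ(formed) = 4217 − 5204 = −987 kJ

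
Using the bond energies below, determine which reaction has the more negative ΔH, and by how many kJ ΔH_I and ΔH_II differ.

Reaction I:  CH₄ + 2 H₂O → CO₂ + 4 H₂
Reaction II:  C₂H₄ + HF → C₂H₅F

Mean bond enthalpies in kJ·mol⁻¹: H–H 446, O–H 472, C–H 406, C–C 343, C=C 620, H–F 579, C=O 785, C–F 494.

Reaction I:
  Bonds broken (reactants):
    C–H: 4 × 406 = 1624
    O–H: 4 × 472 = 1888
    Σ(broken) = 3512 kJ
  Bonds formed (products):
    C=O: 2 × 785 = 1570
    H–H: 4 × 446 = 1784
    Σ(formed) = 3354 kJ
  ΔH_I = 3512 − 3354 = +158 kJ
Reaction II:
  Bonds broken (reactants):
    C–H: 4 × 406 = 1624
    C=C: 1 × 620 = 620
    H–F: 1 × 579 = 579
    Σ(broken) = 2823 kJ
  Bonds formed (products):
    C–C: 1 × 343 = 343
    C–F: 1 × 494 = 494
    C–H: 5 × 406 = 2030
    Σ(formed) = 2867 kJ
  ΔH_II = 2823 − 2867 = −44 kJ
ΔH_I − ΔH_II = +202 kJ, so reaction II has the more negative ΔH; |ΔH_I − ΔH_II| = 202 kJ.

Reaction II, by 202 kJ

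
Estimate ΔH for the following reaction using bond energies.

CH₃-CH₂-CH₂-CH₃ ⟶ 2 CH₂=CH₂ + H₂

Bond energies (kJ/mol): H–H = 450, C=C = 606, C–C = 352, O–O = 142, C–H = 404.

ΔH ≈ +202 kJ

Bonds broken (reactants):
  C–C: 3 × 352 = 1056
  C–H: 10 × 404 = 4040
  Σ(broken) = 5096 kJ
Bonds formed (products):
  C–H: 8 × 404 = 3232
  C=C: 2 × 606 = 1212
  H–H: 1 × 450 = 450
  Σ(formed) = 4894 kJ
ΔH = Σ(broken) − Σ(formed) = 5096 − 4894 = +202 kJ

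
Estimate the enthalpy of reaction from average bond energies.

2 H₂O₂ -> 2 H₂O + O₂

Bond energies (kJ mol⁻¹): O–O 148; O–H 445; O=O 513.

ΔH ≈ −217 kJ

Bonds broken (reactants):
  O–H: 4 × 445 = 1780
  O–O: 2 × 148 = 296
  Σ(broken) = 2076 kJ
Bonds formed (products):
  O–H: 4 × 445 = 1780
  O=O: 1 × 513 = 513
  Σ(formed) = 2293 kJ
ΔH = Σ(broken) − Σ(formed) = 2076 − 2293 = −217 kJ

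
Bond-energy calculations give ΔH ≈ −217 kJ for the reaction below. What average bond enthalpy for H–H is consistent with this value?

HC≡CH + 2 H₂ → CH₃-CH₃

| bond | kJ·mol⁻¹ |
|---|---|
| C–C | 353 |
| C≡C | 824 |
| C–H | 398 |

Let D be the H–H bond energy.
Σ(broken) = 1×824 + 2×398 + 2×D = 1620 + 2D
Σ(formed) = 1×353 + 6×398 = 2741
ΔH = Σ(broken) − Σ(formed) = (1620 + 2D) − (2741) = −1121 + 2D
Setting this equal to −217 kJ gives 2D = 904, so D = 452 kJ/mol.

D(H–H) ≈ 452 kJ/mol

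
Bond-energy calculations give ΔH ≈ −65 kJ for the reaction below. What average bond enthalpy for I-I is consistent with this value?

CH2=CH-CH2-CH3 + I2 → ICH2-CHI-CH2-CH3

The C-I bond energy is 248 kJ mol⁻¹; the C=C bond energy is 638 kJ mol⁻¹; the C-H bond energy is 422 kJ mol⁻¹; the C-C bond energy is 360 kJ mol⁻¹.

Let D be the I-I bond energy.
Σ(broken) = 2×360 + 8×422 + 1×638 + 1×D = 4734 + D
Σ(formed) = 3×360 + 8×422 + 2×248 = 4952
ΔH = Σ(broken) − Σ(formed) = (4734 + D) − (4952) = −218 + D
Setting this equal to −65 kJ gives D = 153 kJ/mol.

D(I-I) ≈ 153 kJ/mol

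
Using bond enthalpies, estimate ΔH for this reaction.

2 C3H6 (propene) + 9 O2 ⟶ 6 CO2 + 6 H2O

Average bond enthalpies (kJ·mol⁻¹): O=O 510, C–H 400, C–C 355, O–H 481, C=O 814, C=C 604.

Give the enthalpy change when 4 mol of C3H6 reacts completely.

Bonds broken (reactants):
  C–C: 2 × 355 = 710
  C–H: 12 × 400 = 4800
  C=C: 2 × 604 = 1208
  O=O: 9 × 510 = 4590
  Σ(broken) = 11308 kJ
Bonds formed (products):
  C=O: 12 × 814 = 9768
  O–H: 12 × 481 = 5772
  Σ(formed) = 15540 kJ
ΔH = Σ(broken) − Σ(formed) = 11308 − 15540 = −4232 kJ
For 2× the reaction as written: 2 × (−4232) = −8464 kJ

ΔH = −8464 kJ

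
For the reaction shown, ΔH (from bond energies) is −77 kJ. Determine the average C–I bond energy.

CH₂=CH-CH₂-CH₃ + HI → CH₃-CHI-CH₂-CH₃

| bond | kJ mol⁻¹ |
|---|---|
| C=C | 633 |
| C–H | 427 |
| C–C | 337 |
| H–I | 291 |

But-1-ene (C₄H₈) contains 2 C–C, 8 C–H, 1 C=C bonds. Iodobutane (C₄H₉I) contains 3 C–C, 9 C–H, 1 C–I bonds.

D(C–I) ≈ 237 kJ/mol

Let D be the C–I bond energy.
Σ(broken) = 2×337 + 8×427 + 1×633 + 1×291 = 5014
Σ(formed) = 3×337 + 9×427 + 1×D = 4854 + D
ΔH = Σ(broken) − Σ(formed) = (5014) − (4854 + D) = +160 − D
Setting this equal to −77 kJ gives D = 237 kJ/mol.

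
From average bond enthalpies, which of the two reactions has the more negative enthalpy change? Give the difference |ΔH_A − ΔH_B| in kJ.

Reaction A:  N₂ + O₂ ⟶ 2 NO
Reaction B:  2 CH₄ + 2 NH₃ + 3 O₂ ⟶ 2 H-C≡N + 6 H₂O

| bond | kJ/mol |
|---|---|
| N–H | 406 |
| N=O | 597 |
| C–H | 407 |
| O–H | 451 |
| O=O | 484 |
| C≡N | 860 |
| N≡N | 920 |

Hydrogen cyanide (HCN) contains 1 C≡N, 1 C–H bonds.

Reaction B, by 1012 kJ

Reaction A:
  Bonds broken (reactants):
    N≡N: 1 × 920 = 920
    O=O: 1 × 484 = 484
    Σ(broken) = 1404 kJ
  Bonds formed (products):
    N=O: 2 × 597 = 1194
    Σ(formed) = 1194 kJ
  ΔH_A = 1404 − 1194 = +210 kJ
Reaction B:
  Bonds broken (reactants):
    C–H: 8 × 407 = 3256
    N–H: 6 × 406 = 2436
    O=O: 3 × 484 = 1452
    Σ(broken) = 7144 kJ
  Bonds formed (products):
    C≡N: 2 × 860 = 1720
    C–H: 2 × 407 = 814
    O–H: 12 × 451 = 5412
    Σ(formed) = 7946 kJ
  ΔH_B = 7144 − 7946 = −802 kJ
ΔH_A − ΔH_B = +1012 kJ, so reaction B has the more negative ΔH; |ΔH_A − ΔH_B| = 1012 kJ.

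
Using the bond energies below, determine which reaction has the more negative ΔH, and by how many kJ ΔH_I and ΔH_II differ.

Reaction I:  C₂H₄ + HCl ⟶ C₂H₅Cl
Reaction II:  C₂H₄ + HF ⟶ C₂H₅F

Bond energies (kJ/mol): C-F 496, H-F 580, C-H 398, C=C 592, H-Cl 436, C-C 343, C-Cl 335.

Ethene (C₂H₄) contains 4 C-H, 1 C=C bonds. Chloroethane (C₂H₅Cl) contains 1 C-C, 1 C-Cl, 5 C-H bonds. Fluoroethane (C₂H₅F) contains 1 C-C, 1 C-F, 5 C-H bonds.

Reaction II, by 17 kJ

Reaction I:
  Bonds broken (reactants):
    C-H: 4 × 398 = 1592
    C=C: 1 × 592 = 592
    H-Cl: 1 × 436 = 436
    Σ(broken) = 2620 kJ
  Bonds formed (products):
    C-C: 1 × 343 = 343
    C-Cl: 1 × 335 = 335
    C-H: 5 × 398 = 1990
    Σ(formed) = 2668 kJ
  ΔH_I = 2620 − 2668 = −48 kJ
Reaction II:
  Bonds broken (reactants):
    C-H: 4 × 398 = 1592
    C=C: 1 × 592 = 592
    H-F: 1 × 580 = 580
    Σ(broken) = 2764 kJ
  Bonds formed (products):
    C-C: 1 × 343 = 343
    C-F: 1 × 496 = 496
    C-H: 5 × 398 = 1990
    Σ(formed) = 2829 kJ
  ΔH_II = 2764 − 2829 = −65 kJ
ΔH_I − ΔH_II = +17 kJ, so reaction II has the more negative ΔH; |ΔH_I − ΔH_II| = 17 kJ.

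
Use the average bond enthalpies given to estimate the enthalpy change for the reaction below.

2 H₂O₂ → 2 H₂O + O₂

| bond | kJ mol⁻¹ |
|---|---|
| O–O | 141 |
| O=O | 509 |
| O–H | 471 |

Bonds broken (reactants):
  O–H: 4 × 471 = 1884
  O–O: 2 × 141 = 282
  Σ(broken) = 2166 kJ
Bonds formed (products):
  O–H: 4 × 471 = 1884
  O=O: 1 × 509 = 509
  Σ(formed) = 2393 kJ
ΔH = Σ(broken) − Σ(formed) = 2166 − 2393 = −227 kJ

ΔH ≈ −227 kJ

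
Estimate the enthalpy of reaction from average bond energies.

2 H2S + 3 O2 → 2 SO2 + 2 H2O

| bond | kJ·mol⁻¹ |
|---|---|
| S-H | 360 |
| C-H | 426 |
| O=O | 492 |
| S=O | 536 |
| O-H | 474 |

Bonds broken (reactants):
  O=O: 3 × 492 = 1476
  S-H: 4 × 360 = 1440
  Σ(broken) = 2916 kJ
Bonds formed (products):
  O-H: 4 × 474 = 1896
  S=O: 4 × 536 = 2144
  Σ(formed) = 4040 kJ
ΔH = Σ(broken) − Σ(formed) = 2916 − 4040 = −1124 kJ

ΔH ≈ −1124 kJ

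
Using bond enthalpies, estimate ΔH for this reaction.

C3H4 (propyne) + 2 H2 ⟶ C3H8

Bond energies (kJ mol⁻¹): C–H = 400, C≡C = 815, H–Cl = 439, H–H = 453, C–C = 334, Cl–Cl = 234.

Bonds broken (reactants):
  C≡C: 1 × 815 = 815
  C–C: 1 × 334 = 334
  C–H: 4 × 400 = 1600
  H–H: 2 × 453 = 906
  Σ(broken) = 3655 kJ
Bonds formed (products):
  C–C: 2 × 334 = 668
  C–H: 8 × 400 = 3200
  Σ(formed) = 3868 kJ
ΔH = Σ(broken) − Σ(formed) = 3655 − 3868 = −213 kJ

ΔH ≈ −213 kJ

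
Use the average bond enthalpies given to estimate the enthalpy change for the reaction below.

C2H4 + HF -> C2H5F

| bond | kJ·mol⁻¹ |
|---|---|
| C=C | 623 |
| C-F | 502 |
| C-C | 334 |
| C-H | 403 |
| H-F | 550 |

Bonds broken (reactants):
  C-H: 4 × 403 = 1612
  C=C: 1 × 623 = 623
  H-F: 1 × 550 = 550
  Σ(broken) = 2785 kJ
Bonds formed (products):
  C-C: 1 × 334 = 334
  C-F: 1 × 502 = 502
  C-H: 5 × 403 = 2015
  Σ(formed) = 2851 kJ
ΔH = Σ(broken) − Σ(formed) = 2785 − 2851 = −66 kJ

ΔH ≈ −66 kJ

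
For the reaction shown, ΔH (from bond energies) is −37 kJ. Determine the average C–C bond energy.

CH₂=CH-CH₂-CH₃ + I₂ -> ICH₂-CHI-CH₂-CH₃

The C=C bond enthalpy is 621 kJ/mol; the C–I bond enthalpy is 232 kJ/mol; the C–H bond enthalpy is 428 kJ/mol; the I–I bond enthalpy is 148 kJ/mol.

Let D be the C–C bond energy.
Σ(broken) = 2×D + 8×428 + 1×621 + 1×148 = 4193 + 2D
Σ(formed) = 3×D + 8×428 + 2×232 = 3888 + 3D
ΔH = Σ(broken) − Σ(formed) = (4193 + 2D) − (3888 + 3D) = +305 − D
Setting this equal to −37 kJ gives D = 342 kJ/mol.

D(C–C) ≈ 342 kJ/mol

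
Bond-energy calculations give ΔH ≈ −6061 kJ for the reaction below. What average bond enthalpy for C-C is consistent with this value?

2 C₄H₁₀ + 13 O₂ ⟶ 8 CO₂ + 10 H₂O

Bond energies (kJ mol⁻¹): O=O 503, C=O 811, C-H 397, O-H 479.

Let D be the C-C bond energy.
Σ(broken) = 6×D + 20×397 + 13×503 = 14479 + 6D
Σ(formed) = 16×811 + 20×479 = 22556
ΔH = Σ(broken) − Σ(formed) = (14479 + 6D) − (22556) = −8077 + 6D
Setting this equal to −6061 kJ gives 6D = 2016, so D = 336 kJ/mol.

D(C-C) ≈ 336 kJ/mol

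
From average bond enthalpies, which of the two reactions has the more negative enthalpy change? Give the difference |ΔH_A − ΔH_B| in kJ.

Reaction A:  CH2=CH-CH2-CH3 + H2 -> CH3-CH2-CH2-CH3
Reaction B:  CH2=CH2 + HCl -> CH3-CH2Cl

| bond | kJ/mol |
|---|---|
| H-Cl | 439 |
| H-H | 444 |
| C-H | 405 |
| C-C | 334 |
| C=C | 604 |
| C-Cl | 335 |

Reaction A, by 65 kJ

Reaction A:
  Bonds broken (reactants):
    C-C: 2 × 334 = 668
    C-H: 8 × 405 = 3240
    C=C: 1 × 604 = 604
    H-H: 1 × 444 = 444
    Σ(broken) = 4956 kJ
  Bonds formed (products):
    C-C: 3 × 334 = 1002
    C-H: 10 × 405 = 4050
    Σ(formed) = 5052 kJ
  ΔH_A = 4956 − 5052 = −96 kJ
Reaction B:
  Bonds broken (reactants):
    C-H: 4 × 405 = 1620
    C=C: 1 × 604 = 604
    H-Cl: 1 × 439 = 439
    Σ(broken) = 2663 kJ
  Bonds formed (products):
    C-C: 1 × 334 = 334
    C-Cl: 1 × 335 = 335
    C-H: 5 × 405 = 2025
    Σ(formed) = 2694 kJ
  ΔH_B = 2663 − 2694 = −31 kJ
ΔH_A − ΔH_B = −65 kJ, so reaction A has the more negative ΔH; |ΔH_A − ΔH_B| = 65 kJ.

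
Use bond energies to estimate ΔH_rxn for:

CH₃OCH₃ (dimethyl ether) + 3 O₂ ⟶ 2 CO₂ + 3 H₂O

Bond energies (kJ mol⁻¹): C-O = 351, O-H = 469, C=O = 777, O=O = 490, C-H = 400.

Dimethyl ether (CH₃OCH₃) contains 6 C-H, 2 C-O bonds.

ΔH ≈ −1350 kJ

Bonds broken (reactants):
  C-H: 6 × 400 = 2400
  C-O: 2 × 351 = 702
  O=O: 3 × 490 = 1470
  Σ(broken) = 4572 kJ
Bonds formed (products):
  C=O: 4 × 777 = 3108
  O-H: 6 × 469 = 2814
  Σ(formed) = 5922 kJ
ΔH = Σ(broken) − Σ(formed) = 4572 − 5922 = −1350 kJ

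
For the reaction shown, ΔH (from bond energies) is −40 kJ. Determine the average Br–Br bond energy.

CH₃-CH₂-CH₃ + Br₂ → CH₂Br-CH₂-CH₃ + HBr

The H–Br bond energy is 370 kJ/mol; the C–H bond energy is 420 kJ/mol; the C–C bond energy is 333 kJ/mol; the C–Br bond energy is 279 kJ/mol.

Let D be the Br–Br bond energy.
Σ(broken) = 1×D + 2×333 + 8×420 = 4026 + D
Σ(formed) = 1×279 + 2×333 + 7×420 + 1×370 = 4255
ΔH = Σ(broken) − Σ(formed) = (4026 + D) − (4255) = −229 + D
Setting this equal to −40 kJ gives D = 189 kJ/mol.

D(Br–Br) ≈ 189 kJ/mol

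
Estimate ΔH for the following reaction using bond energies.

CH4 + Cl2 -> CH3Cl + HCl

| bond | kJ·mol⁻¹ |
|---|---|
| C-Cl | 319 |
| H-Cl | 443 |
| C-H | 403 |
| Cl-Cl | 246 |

Bonds broken (reactants):
  C-H: 4 × 403 = 1612
  Cl-Cl: 1 × 246 = 246
  Σ(broken) = 1858 kJ
Bonds formed (products):
  C-Cl: 1 × 319 = 319
  C-H: 3 × 403 = 1209
  H-Cl: 1 × 443 = 443
  Σ(formed) = 1971 kJ
ΔH = Σ(broken) − Σ(formed) = 1858 − 1971 = −113 kJ

ΔH ≈ −113 kJ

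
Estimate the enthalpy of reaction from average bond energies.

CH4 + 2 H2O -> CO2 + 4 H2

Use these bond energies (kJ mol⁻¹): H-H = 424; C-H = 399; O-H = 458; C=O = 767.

Bonds broken (reactants):
  C-H: 4 × 399 = 1596
  O-H: 4 × 458 = 1832
  Σ(broken) = 3428 kJ
Bonds formed (products):
  C=O: 2 × 767 = 1534
  H-H: 4 × 424 = 1696
  Σ(formed) = 3230 kJ
ΔH = Σ(broken) − Σ(formed) = 3428 − 3230 = +198 kJ

ΔH ≈ +198 kJ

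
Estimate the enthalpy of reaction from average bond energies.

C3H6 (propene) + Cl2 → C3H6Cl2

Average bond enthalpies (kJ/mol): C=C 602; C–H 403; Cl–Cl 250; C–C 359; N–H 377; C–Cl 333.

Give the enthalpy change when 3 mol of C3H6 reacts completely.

Bonds broken (reactants):
  C–C: 1 × 359 = 359
  C–H: 6 × 403 = 2418
  C=C: 1 × 602 = 602
  Cl–Cl: 1 × 250 = 250
  Σ(broken) = 3629 kJ
Bonds formed (products):
  C–C: 2 × 359 = 718
  C–Cl: 2 × 333 = 666
  C–H: 6 × 403 = 2418
  Σ(formed) = 3802 kJ
ΔH = Σ(broken) − Σ(formed) = 3629 − 3802 = −173 kJ
For 3× the reaction as written: 3 × (−173) = −519 kJ

ΔH = −519 kJ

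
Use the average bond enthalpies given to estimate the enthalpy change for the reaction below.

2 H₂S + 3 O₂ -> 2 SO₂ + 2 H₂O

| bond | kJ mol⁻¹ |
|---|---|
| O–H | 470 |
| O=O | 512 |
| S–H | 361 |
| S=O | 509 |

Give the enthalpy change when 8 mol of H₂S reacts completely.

ΔH = −3744 kJ

Bonds broken (reactants):
  O=O: 3 × 512 = 1536
  S–H: 4 × 361 = 1444
  Σ(broken) = 2980 kJ
Bonds formed (products):
  O–H: 4 × 470 = 1880
  S=O: 4 × 509 = 2036
  Σ(formed) = 3916 kJ
ΔH = Σ(broken) − Σ(formed) = 2980 − 3916 = −936 kJ
For 4× the reaction as written: 4 × (−936) = −3744 kJ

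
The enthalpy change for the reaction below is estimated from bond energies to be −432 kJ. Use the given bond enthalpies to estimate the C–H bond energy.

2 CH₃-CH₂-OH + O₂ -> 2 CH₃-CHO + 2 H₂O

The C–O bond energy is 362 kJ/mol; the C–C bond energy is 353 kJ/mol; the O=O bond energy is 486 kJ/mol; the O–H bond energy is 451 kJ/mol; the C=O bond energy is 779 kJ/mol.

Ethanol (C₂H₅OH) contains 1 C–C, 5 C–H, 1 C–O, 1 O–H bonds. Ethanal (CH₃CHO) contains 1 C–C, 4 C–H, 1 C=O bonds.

Let D be the C–H bond energy.
Σ(broken) = 2×353 + 10×D + 2×362 + 2×451 + 1×486 = 2818 + 10D
Σ(formed) = 2×353 + 8×D + 2×779 + 4×451 = 4068 + 8D
ΔH = Σ(broken) − Σ(formed) = (2818 + 10D) − (4068 + 8D) = −1250 + 2D
Setting this equal to −432 kJ gives 2D = 818, so D = 409 kJ/mol.

D(C–H) ≈ 409 kJ/mol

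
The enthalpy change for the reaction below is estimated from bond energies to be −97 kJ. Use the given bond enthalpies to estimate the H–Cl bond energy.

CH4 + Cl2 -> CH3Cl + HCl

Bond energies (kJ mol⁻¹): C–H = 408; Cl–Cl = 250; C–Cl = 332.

Let D be the H–Cl bond energy.
Σ(broken) = 4×408 + 1×250 = 1882
Σ(formed) = 1×332 + 3×408 + 1×D = 1556 + D
ΔH = Σ(broken) − Σ(formed) = (1882) − (1556 + D) = +326 − D
Setting this equal to −97 kJ gives D = 423 kJ/mol.

D(H–Cl) ≈ 423 kJ/mol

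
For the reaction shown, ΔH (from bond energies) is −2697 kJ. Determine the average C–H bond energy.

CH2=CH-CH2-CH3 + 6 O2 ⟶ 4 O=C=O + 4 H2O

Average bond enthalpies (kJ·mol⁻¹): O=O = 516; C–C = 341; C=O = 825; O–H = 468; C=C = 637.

Let D be the C–H bond energy.
Σ(broken) = 2×341 + 8×D + 1×637 + 6×516 = 4415 + 8D
Σ(formed) = 8×825 + 8×468 = 10344
ΔH = Σ(broken) − Σ(formed) = (4415 + 8D) − (10344) = −5929 + 8D
Setting this equal to −2697 kJ gives 8D = 3232, so D = 404 kJ/mol.

D(C–H) ≈ 404 kJ/mol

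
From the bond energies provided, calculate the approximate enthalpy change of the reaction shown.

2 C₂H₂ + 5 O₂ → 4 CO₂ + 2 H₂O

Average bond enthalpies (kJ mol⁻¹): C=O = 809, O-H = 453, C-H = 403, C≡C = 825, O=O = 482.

Bonds broken (reactants):
  C≡C: 2 × 825 = 1650
  C-H: 4 × 403 = 1612
  O=O: 5 × 482 = 2410
  Σ(broken) = 5672 kJ
Bonds formed (products):
  C=O: 8 × 809 = 6472
  O-H: 4 × 453 = 1812
  Σ(formed) = 8284 kJ
ΔH = Σ(broken) − Σ(formed) = 5672 − 8284 = −2612 kJ

ΔH ≈ −2612 kJ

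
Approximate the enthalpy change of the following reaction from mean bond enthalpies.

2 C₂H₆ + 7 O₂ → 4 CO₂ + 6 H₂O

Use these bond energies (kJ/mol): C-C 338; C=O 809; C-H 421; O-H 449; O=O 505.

Bonds broken (reactants):
  C-C: 2 × 338 = 676
  C-H: 12 × 421 = 5052
  O=O: 7 × 505 = 3535
  Σ(broken) = 9263 kJ
Bonds formed (products):
  C=O: 8 × 809 = 6472
  O-H: 12 × 449 = 5388
  Σ(formed) = 11860 kJ
ΔH = Σ(broken) − Σ(formed) = 9263 − 11860 = −2597 kJ

ΔH ≈ −2597 kJ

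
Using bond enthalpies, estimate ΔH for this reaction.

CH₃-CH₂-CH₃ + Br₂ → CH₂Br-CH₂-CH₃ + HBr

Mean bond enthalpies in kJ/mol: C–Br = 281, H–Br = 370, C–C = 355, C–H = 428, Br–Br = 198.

ΔH ≈ −25 kJ

Bonds broken (reactants):
  Br–Br: 1 × 198 = 198
  C–C: 2 × 355 = 710
  C–H: 8 × 428 = 3424
  Σ(broken) = 4332 kJ
Bonds formed (products):
  C–Br: 1 × 281 = 281
  C–C: 2 × 355 = 710
  C–H: 7 × 428 = 2996
  H–Br: 1 × 370 = 370
  Σ(formed) = 4357 kJ
ΔH = Σ(broken) − Σ(formed) = 4332 − 4357 = −25 kJ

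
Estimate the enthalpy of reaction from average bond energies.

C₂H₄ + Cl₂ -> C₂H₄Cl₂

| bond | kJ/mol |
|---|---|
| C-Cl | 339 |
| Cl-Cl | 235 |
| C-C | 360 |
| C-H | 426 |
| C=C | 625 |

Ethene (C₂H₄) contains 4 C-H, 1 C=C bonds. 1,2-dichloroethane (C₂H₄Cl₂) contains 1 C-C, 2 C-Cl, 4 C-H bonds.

ΔH ≈ −178 kJ

Bonds broken (reactants):
  C-H: 4 × 426 = 1704
  C=C: 1 × 625 = 625
  Cl-Cl: 1 × 235 = 235
  Σ(broken) = 2564 kJ
Bonds formed (products):
  C-C: 1 × 360 = 360
  C-Cl: 2 × 339 = 678
  C-H: 4 × 426 = 1704
  Σ(formed) = 2742 kJ
ΔH = Σ(broken) − Σ(formed) = 2564 − 2742 = −178 kJ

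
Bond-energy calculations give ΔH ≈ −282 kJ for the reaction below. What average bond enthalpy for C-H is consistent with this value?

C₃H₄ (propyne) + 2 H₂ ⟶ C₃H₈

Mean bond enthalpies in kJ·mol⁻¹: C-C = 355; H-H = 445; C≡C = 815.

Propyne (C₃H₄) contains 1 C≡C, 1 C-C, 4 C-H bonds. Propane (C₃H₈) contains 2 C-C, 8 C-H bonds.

D(C-H) ≈ 408 kJ/mol

Let D be the C-H bond energy.
Σ(broken) = 1×815 + 1×355 + 4×D + 2×445 = 2060 + 4D
Σ(formed) = 2×355 + 8×D = 710 + 8D
ΔH = Σ(broken) − Σ(formed) = (2060 + 4D) − (710 + 8D) = +1350 − 4D
Setting this equal to −282 kJ gives 4D = 1632, so D = 408 kJ/mol.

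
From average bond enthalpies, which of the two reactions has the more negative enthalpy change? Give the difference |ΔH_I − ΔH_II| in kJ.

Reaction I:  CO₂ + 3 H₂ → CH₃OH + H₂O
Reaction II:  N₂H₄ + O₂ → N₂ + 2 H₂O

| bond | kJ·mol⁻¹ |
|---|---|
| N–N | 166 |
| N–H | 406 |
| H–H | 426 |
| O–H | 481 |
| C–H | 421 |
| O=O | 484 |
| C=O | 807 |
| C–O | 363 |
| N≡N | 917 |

Reaction II, by 390 kJ

Reaction I:
  Bonds broken (reactants):
    C=O: 2 × 807 = 1614
    H–H: 3 × 426 = 1278
    Σ(broken) = 2892 kJ
  Bonds formed (products):
    C–H: 3 × 421 = 1263
    C–O: 1 × 363 = 363
    O–H: 3 × 481 = 1443
    Σ(formed) = 3069 kJ
  ΔH_I = 2892 − 3069 = −177 kJ
Reaction II:
  Bonds broken (reactants):
    N–H: 4 × 406 = 1624
    N–N: 1 × 166 = 166
    O=O: 1 × 484 = 484
    Σ(broken) = 2274 kJ
  Bonds formed (products):
    N≡N: 1 × 917 = 917
    O–H: 4 × 481 = 1924
    Σ(formed) = 2841 kJ
  ΔH_II = 2274 − 2841 = −567 kJ
ΔH_I − ΔH_II = +390 kJ, so reaction II has the more negative ΔH; |ΔH_I − ΔH_II| = 390 kJ.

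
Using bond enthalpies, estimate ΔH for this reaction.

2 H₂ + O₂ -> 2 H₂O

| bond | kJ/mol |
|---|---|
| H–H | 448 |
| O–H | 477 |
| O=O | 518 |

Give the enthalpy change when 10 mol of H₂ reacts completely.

ΔH = −2470 kJ

Bonds broken (reactants):
  H–H: 2 × 448 = 896
  O=O: 1 × 518 = 518
  Σ(broken) = 1414 kJ
Bonds formed (products):
  O–H: 4 × 477 = 1908
  Σ(formed) = 1908 kJ
ΔH = Σ(broken) − Σ(formed) = 1414 − 1908 = −494 kJ
For 5× the reaction as written: 5 × (−494) = −2470 kJ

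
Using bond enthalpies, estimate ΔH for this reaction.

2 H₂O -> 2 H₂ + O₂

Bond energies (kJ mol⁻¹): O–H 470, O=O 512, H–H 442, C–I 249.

ΔH ≈ +484 kJ

Bonds broken (reactants):
  O–H: 4 × 470 = 1880
  Σ(broken) = 1880 kJ
Bonds formed (products):
  H–H: 2 × 442 = 884
  O=O: 1 × 512 = 512
  Σ(formed) = 1396 kJ
ΔH = Σ(broken) − Σ(formed) = 1880 − 1396 = +484 kJ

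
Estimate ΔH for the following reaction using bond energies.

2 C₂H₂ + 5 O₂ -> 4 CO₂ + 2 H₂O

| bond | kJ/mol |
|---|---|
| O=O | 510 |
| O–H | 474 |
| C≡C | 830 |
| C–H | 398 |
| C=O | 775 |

ΔH ≈ −2294 kJ

Bonds broken (reactants):
  C≡C: 2 × 830 = 1660
  C–H: 4 × 398 = 1592
  O=O: 5 × 510 = 2550
  Σ(broken) = 5802 kJ
Bonds formed (products):
  C=O: 8 × 775 = 6200
  O–H: 4 × 474 = 1896
  Σ(formed) = 8096 kJ
ΔH = Σ(broken) − Σ(formed) = 5802 − 8096 = −2294 kJ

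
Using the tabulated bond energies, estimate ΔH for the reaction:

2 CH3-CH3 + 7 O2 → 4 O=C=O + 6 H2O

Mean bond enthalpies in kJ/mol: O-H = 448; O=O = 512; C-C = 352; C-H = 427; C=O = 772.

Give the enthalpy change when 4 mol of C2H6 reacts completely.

Bonds broken (reactants):
  C-C: 2 × 352 = 704
  C-H: 12 × 427 = 5124
  O=O: 7 × 512 = 3584
  Σ(broken) = 9412 kJ
Bonds formed (products):
  C=O: 8 × 772 = 6176
  O-H: 12 × 448 = 5376
  Σ(formed) = 11552 kJ
ΔH = Σ(broken) − Σ(formed) = 9412 − 11552 = −2140 kJ
For 2× the reaction as written: 2 × (−2140) = −4280 kJ

ΔH = −4280 kJ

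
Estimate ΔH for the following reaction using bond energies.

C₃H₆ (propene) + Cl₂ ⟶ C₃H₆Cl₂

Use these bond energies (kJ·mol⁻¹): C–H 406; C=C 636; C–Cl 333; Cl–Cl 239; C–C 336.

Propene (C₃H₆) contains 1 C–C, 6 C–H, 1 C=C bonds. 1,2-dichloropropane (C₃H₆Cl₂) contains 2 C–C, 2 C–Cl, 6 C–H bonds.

ΔH ≈ −127 kJ

Bonds broken (reactants):
  C–C: 1 × 336 = 336
  C–H: 6 × 406 = 2436
  C=C: 1 × 636 = 636
  Cl–Cl: 1 × 239 = 239
  Σ(broken) = 3647 kJ
Bonds formed (products):
  C–C: 2 × 336 = 672
  C–Cl: 2 × 333 = 666
  C–H: 6 × 406 = 2436
  Σ(formed) = 3774 kJ
ΔH = Σ(broken) − Σ(formed) = 3647 − 3774 = −127 kJ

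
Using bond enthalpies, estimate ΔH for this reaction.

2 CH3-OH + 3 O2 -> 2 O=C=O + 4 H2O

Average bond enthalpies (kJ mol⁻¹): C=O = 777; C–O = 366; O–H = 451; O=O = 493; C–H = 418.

Bonds broken (reactants):
  C–H: 6 × 418 = 2508
  C–O: 2 × 366 = 732
  O–H: 2 × 451 = 902
  O=O: 3 × 493 = 1479
  Σ(broken) = 5621 kJ
Bonds formed (products):
  C=O: 4 × 777 = 3108
  O–H: 8 × 451 = 3608
  Σ(formed) = 6716 kJ
ΔH = Σ(broken) − Σ(formed) = 5621 − 6716 = −1095 kJ

ΔH ≈ −1095 kJ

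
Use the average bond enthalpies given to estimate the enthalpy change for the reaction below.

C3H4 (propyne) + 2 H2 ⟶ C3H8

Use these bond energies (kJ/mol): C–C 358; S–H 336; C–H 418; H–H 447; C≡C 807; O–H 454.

Bonds broken (reactants):
  C≡C: 1 × 807 = 807
  C–C: 1 × 358 = 358
  C–H: 4 × 418 = 1672
  H–H: 2 × 447 = 894
  Σ(broken) = 3731 kJ
Bonds formed (products):
  C–C: 2 × 358 = 716
  C–H: 8 × 418 = 3344
  Σ(formed) = 4060 kJ
ΔH = Σ(broken) − Σ(formed) = 3731 − 4060 = −329 kJ

ΔH ≈ −329 kJ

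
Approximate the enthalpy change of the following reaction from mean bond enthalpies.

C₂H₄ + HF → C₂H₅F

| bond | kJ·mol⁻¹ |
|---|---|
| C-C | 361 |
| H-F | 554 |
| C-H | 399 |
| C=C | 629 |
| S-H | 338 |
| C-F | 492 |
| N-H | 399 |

ΔH ≈ −69 kJ

Bonds broken (reactants):
  C-H: 4 × 399 = 1596
  C=C: 1 × 629 = 629
  H-F: 1 × 554 = 554
  Σ(broken) = 2779 kJ
Bonds formed (products):
  C-C: 1 × 361 = 361
  C-F: 1 × 492 = 492
  C-H: 5 × 399 = 1995
  Σ(formed) = 2848 kJ
ΔH = Σ(broken) − Σ(formed) = 2779 − 2848 = −69 kJ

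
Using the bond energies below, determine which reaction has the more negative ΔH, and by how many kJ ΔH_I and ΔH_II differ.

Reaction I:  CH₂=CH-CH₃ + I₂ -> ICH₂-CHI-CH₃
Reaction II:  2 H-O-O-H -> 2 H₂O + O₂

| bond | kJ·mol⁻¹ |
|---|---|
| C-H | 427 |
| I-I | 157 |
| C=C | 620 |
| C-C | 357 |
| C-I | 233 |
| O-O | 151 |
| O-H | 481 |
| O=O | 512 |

Reaction I:
  Bonds broken (reactants):
    C-C: 1 × 357 = 357
    C-H: 6 × 427 = 2562
    C=C: 1 × 620 = 620
    I-I: 1 × 157 = 157
    Σ(broken) = 3696 kJ
  Bonds formed (products):
    C-C: 2 × 357 = 714
    C-H: 6 × 427 = 2562
    C-I: 2 × 233 = 466
    Σ(formed) = 3742 kJ
  ΔH_I = 3696 − 3742 = −46 kJ
Reaction II:
  Bonds broken (reactants):
    O-H: 4 × 481 = 1924
    O-O: 2 × 151 = 302
    Σ(broken) = 2226 kJ
  Bonds formed (products):
    O-H: 4 × 481 = 1924
    O=O: 1 × 512 = 512
    Σ(formed) = 2436 kJ
  ΔH_II = 2226 − 2436 = −210 kJ
ΔH_I − ΔH_II = +164 kJ, so reaction II has the more negative ΔH; |ΔH_I − ΔH_II| = 164 kJ.

Reaction II, by 164 kJ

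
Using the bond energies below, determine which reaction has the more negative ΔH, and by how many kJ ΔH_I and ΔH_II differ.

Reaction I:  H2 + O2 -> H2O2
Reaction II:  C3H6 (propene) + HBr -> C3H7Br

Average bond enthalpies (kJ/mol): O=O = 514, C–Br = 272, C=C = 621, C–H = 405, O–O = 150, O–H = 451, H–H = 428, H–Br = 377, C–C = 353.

Reaction I, by 78 kJ

Reaction I:
  Bonds broken (reactants):
    H–H: 1 × 428 = 428
    O=O: 1 × 514 = 514
    Σ(broken) = 942 kJ
  Bonds formed (products):
    O–H: 2 × 451 = 902
    O–O: 1 × 150 = 150
    Σ(formed) = 1052 kJ
  ΔH_I = 942 − 1052 = −110 kJ
Reaction II:
  Bonds broken (reactants):
    C–C: 1 × 353 = 353
    C–H: 6 × 405 = 2430
    C=C: 1 × 621 = 621
    H–Br: 1 × 377 = 377
    Σ(broken) = 3781 kJ
  Bonds formed (products):
    C–Br: 1 × 272 = 272
    C–C: 2 × 353 = 706
    C–H: 7 × 405 = 2835
    Σ(formed) = 3813 kJ
  ΔH_II = 3781 − 3813 = −32 kJ
ΔH_I − ΔH_II = −78 kJ, so reaction I has the more negative ΔH; |ΔH_I − ΔH_II| = 78 kJ.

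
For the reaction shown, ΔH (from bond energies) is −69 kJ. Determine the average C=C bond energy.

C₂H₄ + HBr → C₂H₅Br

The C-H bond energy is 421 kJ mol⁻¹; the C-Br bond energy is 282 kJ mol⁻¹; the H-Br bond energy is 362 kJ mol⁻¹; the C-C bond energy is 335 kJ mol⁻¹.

D(C=C) ≈ 607 kJ/mol

Let D be the C=C bond energy.
Σ(broken) = 4×421 + 1×D + 1×362 = 2046 + D
Σ(formed) = 1×282 + 1×335 + 5×421 = 2722
ΔH = Σ(broken) − Σ(formed) = (2046 + D) − (2722) = −676 + D
Setting this equal to −69 kJ gives D = 607 kJ/mol.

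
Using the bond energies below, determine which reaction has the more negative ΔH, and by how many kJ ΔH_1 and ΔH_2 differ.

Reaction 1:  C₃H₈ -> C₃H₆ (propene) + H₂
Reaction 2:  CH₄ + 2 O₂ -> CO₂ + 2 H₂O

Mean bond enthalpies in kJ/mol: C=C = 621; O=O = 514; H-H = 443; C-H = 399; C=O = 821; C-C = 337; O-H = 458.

Reaction 1:
  Bonds broken (reactants):
    C-C: 2 × 337 = 674
    C-H: 8 × 399 = 3192
    Σ(broken) = 3866 kJ
  Bonds formed (products):
    C-C: 1 × 337 = 337
    C-H: 6 × 399 = 2394
    C=C: 1 × 621 = 621
    H-H: 1 × 443 = 443
    Σ(formed) = 3795 kJ
  ΔH_1 = 3866 − 3795 = +71 kJ
Reaction 2:
  Bonds broken (reactants):
    C-H: 4 × 399 = 1596
    O=O: 2 × 514 = 1028
    Σ(broken) = 2624 kJ
  Bonds formed (products):
    C=O: 2 × 821 = 1642
    O-H: 4 × 458 = 1832
    Σ(formed) = 3474 kJ
  ΔH_2 = 2624 − 3474 = −850 kJ
ΔH_1 − ΔH_2 = +921 kJ, so reaction 2 has the more negative ΔH; |ΔH_1 − ΔH_2| = 921 kJ.

Reaction 2, by 921 kJ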